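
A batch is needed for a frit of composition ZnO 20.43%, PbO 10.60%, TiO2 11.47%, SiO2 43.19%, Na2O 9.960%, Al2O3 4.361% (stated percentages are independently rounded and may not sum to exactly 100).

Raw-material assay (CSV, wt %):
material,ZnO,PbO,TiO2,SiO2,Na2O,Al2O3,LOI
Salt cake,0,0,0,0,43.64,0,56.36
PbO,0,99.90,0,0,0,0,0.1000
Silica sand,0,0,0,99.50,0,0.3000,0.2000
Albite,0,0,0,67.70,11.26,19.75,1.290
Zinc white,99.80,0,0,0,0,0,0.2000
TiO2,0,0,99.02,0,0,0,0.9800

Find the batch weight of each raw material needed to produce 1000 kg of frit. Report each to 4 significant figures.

All internal work holds exact precision in every operation; in-progress results are shown with 4-significant-digit rounding when written out; each reported figure takes exactly one rounding; all derived quantities (the yield, LOI, glass mass, totals, six oxide percentages) are recomputed at full precision from the batch weights on 1000 kg of glass as quoted within question or answer.
Oxide-by-oxide targets in 1000 kg frit:
  ZnO: 20.43% × 1000 = 204.3 kg
  PbO: 10.60% × 1000 = 106.0 kg
  TiO2: 11.47% × 1000 = 114.7 kg
  SiO2: 43.19% × 1000 = 431.9 kg
  Na2O: 9.960% × 1000 = 99.60 kg
  Al2O3: 4.361% × 1000 = 43.61 kg
Mass-balance tally per oxide working from each reported weight, for the quoted basis mass (sums match the target masses once rounding is allowed for):
  ZnO: 204.7·0.9980 = 204.3 kg (target 204.3 kg)
  PbO: 106.1·0.9990 = 106.0 kg (target 106.0 kg)
  TiO2: 115.8·0.9902 = 114.7 kg (target 114.7 kg)
  SiO2: 286.8·0.9950 + 216.5·0.6770 = 431.9 kg (target 431.9 kg)
  Na2O: 172.4·0.4364 + 216.5·0.1126 = 99.61 kg (target 99.60 kg)
  Al2O3: 286.8·0.003000 + 216.5·0.1975 = 43.62 kg (target 43.61 kg)
Mass balance on the glass: total batch − LOI = 1000 kg (summing oxide targets gives 1000 kg; versus the stated basis of 1000 kg — rounding explains the deltas).
Whole-batch sum: Σ batch = 1102 kg; the LOI term Σ batch·LOI equals 102.2 kg; yield: glass divided by total = 90.73%.

Batch per 1000 kg frit:
  Salt cake: 172.4 kg
  PbO: 106.1 kg
  Silica sand: 286.8 kg
  Albite: 216.5 kg
  Zinc white: 204.7 kg
  TiO2: 115.8 kg
Total batch = 1102 kg; LOI loss = 102.2 kg; yield = 90.73%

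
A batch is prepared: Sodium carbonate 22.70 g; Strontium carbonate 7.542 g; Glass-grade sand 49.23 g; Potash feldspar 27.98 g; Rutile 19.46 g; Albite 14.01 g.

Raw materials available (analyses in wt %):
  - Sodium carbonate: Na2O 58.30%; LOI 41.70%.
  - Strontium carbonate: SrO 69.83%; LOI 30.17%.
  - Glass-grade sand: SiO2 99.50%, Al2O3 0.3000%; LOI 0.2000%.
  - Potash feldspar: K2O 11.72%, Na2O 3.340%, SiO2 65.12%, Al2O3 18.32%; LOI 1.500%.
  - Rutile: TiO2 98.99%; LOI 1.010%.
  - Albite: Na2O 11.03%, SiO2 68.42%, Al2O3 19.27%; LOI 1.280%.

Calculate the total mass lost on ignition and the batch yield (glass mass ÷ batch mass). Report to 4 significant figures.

LOI loss = 12.64 g; glass = 128.3 g; yield = 91.03%

The working math carries full float precision at each step. The intermediate values are printed, rounded to 4 significant figures, as written — a single rounding finalizes each reported figure — all derived quantities (ignition loss, the totals, yield, net glass mass, six oxide percentages) are rebuilt at full float precision starting from the weights per 128.3 g of glass as they appear in either problem or answer.
Material-by-material LOI:
  Sodium carbonate: 22.70 × 0.4170 = 9.466 g
  Strontium carbonate: 7.542 × 0.3017 = 2.275 g
  Glass-grade sand: 49.23 × 0.002000 = 0.09846 g
  Potash feldspar: 27.98 × 0.01500 = 0.4197 g
  Rutile: 19.46 × 0.01010 = 0.1965 g
  Albite: 14.01 × 0.01280 = 0.1793 g
Total LOI = 12.64 g
Glass = batch − LOI = 140.9 − 12.64 = 128.3 g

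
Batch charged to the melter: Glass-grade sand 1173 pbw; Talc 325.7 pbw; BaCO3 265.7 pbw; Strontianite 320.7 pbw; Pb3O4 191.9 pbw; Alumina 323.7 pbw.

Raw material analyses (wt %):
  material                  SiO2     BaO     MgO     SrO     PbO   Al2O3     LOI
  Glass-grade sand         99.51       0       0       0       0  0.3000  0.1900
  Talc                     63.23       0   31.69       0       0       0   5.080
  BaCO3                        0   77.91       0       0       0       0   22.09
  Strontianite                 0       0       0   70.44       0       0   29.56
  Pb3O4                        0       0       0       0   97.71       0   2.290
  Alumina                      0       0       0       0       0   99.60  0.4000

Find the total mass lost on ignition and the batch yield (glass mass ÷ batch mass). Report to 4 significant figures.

LOI loss = 178.0 pbw; glass = 2423 pbw; yield = 93.16%

Values along the way are printed, with 4-significant-figure rounding, in the working; the whole derivation runs at full precision through the solve — each reported figure takes just one rounding; all derived quantities are recomputed in full precision (LOI, six oxide percentages, totals, the yield, glass mass) from the batch weights on 2423 pbw of glass, as given in the question or the answer.
LOI of each material in turn:
  Glass-grade sand: 1173 × 0.001900 = 2.229 pbw
  Talc: 325.7 × 0.05080 = 16.55 pbw
  BaCO3: 265.7 × 0.2209 = 58.69 pbw
  Strontianite: 320.7 × 0.2956 = 94.80 pbw
  Pb3O4: 191.9 × 0.02290 = 4.395 pbw
  Alumina: 323.7 × 0.004000 = 1.295 pbw
Total LOI = 178.0 pbw
Glass = batch − LOI = 2601 − 178.0 = 2423 pbw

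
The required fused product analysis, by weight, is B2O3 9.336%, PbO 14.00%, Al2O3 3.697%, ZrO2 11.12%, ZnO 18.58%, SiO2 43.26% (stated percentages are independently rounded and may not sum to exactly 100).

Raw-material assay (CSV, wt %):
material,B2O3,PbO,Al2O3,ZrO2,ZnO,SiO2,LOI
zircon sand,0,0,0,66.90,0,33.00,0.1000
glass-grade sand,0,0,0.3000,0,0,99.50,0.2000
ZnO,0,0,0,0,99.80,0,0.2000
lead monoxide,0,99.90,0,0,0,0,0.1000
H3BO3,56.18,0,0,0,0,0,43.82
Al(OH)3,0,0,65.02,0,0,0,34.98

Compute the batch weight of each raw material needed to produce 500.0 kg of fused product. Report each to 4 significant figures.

Batch per 500.0 kg fused product:
  zircon sand: 83.11 kg
  glass-grade sand: 189.8 kg
  ZnO: 93.09 kg
  lead monoxide: 70.07 kg
  H3BO3: 83.09 kg
  Al(OH)3: 27.55 kg
Total batch = 546.7 kg; LOI loss = 46.77 kg; yield = 91.45%

Mid-chain values are displayed, with 4-significant-figure rounding, at each printed step — the working math carries full float precision from first step to last. Every reported value includes exactly one rounding. Derived quantities, including the yield, totals, glass mass, ignition loss, six oxide percentages, are recomputed using the weight values at 500.0 kg of glass at full float precision as they appear in question or answer.
Target masses of each oxide per 500.0 kg fused product:
  B2O3: 9.336% × 500.0 = 46.68 kg
  PbO: 14.00% × 500.0 = 70.00 kg
  Al2O3: 3.697% × 500.0 = 18.48 kg
  ZrO2: 11.12% × 500.0 = 55.60 kg
  ZnO: 18.58% × 500.0 = 92.90 kg
  SiO2: 43.26% × 500.0 = 216.3 kg
A balance pass over the oxides, on the weights just shown, versus the basis set out (oxide sums agree with the targets within answer rounding):
  B2O3: 83.09·0.5618 = 46.68 kg (target 46.68 kg)
  PbO: 70.07·0.9990 = 70.00 kg (target 70.00 kg)
  Al2O3: 189.8·0.003000 + 27.55·0.6502 = 18.48 kg (target 18.48 kg)
  ZrO2: 83.11·0.6690 = 55.60 kg (target 55.60 kg)
  ZnO: 93.09·0.9980 = 92.90 kg (target 92.90 kg)
  SiO2: 83.11·0.3300 + 189.8·0.9950 = 216.3 kg (target 216.3 kg)
Glass-mass sanity pass: net batch after ignition = 499.9 kg (the Σ of target masses is 500.0 kg; the stated basis being 500.0 kg — a pure rounding effect).
Total batch = Σ batch = 546.7 kg; loss to ignition Σ batch·LOI = 46.77 kg; as yield: glass ÷ batch → 91.45%.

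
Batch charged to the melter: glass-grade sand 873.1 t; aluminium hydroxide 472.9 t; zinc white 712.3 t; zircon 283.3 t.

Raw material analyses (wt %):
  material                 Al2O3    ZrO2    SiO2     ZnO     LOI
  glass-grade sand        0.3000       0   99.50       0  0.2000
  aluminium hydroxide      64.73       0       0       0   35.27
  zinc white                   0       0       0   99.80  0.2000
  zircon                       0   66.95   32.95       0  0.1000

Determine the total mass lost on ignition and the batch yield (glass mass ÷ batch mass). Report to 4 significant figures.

Mid-chain values are printed (rounded to four significant digits) at each printed step. The working math carries full float precision through the solve. Each reported figure is rounded a single time; all derived quantities, including LOI, the totals, the four compositions, net glass mass, yield, are re-derived using the weight values on 2171 t of glass in full float precision, as quoted within problem or answer.
Per-material ignition loss:
  glass-grade sand: 873.1 × 0.002000 = 1.746 t
  aluminium hydroxide: 472.9 × 0.3527 = 166.8 t
  zinc white: 712.3 × 0.002000 = 1.425 t
  zircon: 283.3 × 0.001000 = 0.2833 t
Total LOI = 170.2 t
Glass = batch − LOI = 2342 − 170.2 = 2171 t

LOI loss = 170.2 t; glass = 2171 t; yield = 92.73%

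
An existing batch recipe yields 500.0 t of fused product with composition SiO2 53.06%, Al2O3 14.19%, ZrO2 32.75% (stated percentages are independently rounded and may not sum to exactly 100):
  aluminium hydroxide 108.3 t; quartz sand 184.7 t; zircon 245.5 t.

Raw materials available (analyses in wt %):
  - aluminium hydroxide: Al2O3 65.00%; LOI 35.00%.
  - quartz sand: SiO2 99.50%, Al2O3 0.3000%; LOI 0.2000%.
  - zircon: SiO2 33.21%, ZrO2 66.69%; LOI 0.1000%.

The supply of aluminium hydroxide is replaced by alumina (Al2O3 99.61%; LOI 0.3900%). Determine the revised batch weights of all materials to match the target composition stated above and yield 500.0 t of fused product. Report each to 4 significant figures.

All arithmetic maintains full float precision all the way through — working values are printed with 4-significant-figure rounding across the worked steps. A single rounding completes every reported number; the derived quantities are computed in full float precision (three oxide percentages, LOI, net glass mass, yield, totals) starting from the weights on 500.0 t of glass, as given in either problem or answer.
Target masses of each oxide per 500.0 t fused product:
  SiO2: 53.06% × 500.0 = 265.3 t
  Al2O3: 14.19% × 500.0 = 70.95 t
  ZrO2: 32.75% × 500.0 = 163.8 t
Per-oxide balance check on the weights just shown, relative to the basis at hand (delivered sums recover each target net of answer rounding effects):
  SiO2: 184.7·0.9950 + 245.5·0.3321 = 265.3 t (target 265.3 t)
  Al2O3: 70.67·0.9961 + 184.7·0.003000 = 70.95 t (target 70.95 t)
  ZrO2: 245.5·0.6669 = 163.7 t (target 163.8 t)
Mass balance on the glass: net batch after ignition = 500.0 t (summing oxide targets gives 500.0 t; with the basis standing at 500.0 t — differing by rounding only).
Summing the batch: Σ batch = 500.9 t; Σ batch·LOI gives LOI loss = 0.8905 t; as yield: glass ÷ batch → 99.82%.

Revised batch per 500.0 t fused product:
  alumina: 70.67 t
  quartz sand: 184.7 t
  zircon: 245.5 t
Total batch = 500.9 t; LOI loss = 0.8905 t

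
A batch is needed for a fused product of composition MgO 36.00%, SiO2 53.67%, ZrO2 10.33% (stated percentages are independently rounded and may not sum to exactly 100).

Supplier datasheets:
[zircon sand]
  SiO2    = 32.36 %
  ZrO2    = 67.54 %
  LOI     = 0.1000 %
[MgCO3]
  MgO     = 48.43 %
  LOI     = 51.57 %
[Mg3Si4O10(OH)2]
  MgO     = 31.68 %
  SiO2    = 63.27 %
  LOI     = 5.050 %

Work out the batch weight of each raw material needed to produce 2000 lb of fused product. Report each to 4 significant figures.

The whole derivation runs at full precision at every stage — in-progress results are printed, rounded to four significant digits, in the printout; each reported figure takes a single rounding. The derived quantities are rebuilt using the weight values for 2000 lb of glass in full precision (LOI, the totals, the three compositions, the yield, net glass mass), as written in problem or answer.
Target oxide masses per 2000 lb fused product:
  MgO: 36.00% × 2000 = 720.0 lb
  SiO2: 53.67% × 2000 = 1073 lb
  ZrO2: 10.33% × 2000 = 206.6 lb
Balance tally, oxide-wise, on the weights just shown, against the basis in use (summed amounts equal target values once rounding is allowed for):
  MgO: 479.2·0.4843 + 1540·0.3168 = 719.9 lb (target 720.0 lb)
  SiO2: 305.9·0.3236 + 1540·0.6327 = 1073 lb (target 1073 lb)
  ZrO2: 305.9·0.6754 = 206.6 lb (target 206.6 lb)
The glass-mass cross-check: whole batch net of LOI = 2000 lb (per-oxide target masses sum to 2000 lb; with the basis standing at 2000 lb — any gap is answer rounding).
Batch grand total — Σ batch = 2325 lb; the LOI term Σ batch·LOI equals 325.2 lb; the yield ratio, glass ÷ batch: 86.01%.

Batch per 2000 lb fused product:
  zircon sand: 305.9 lb
  MgCO3: 479.2 lb
  Mg3Si4O10(OH)2: 1540 lb
Total batch = 2325 lb; LOI loss = 325.2 lb; yield = 86.01%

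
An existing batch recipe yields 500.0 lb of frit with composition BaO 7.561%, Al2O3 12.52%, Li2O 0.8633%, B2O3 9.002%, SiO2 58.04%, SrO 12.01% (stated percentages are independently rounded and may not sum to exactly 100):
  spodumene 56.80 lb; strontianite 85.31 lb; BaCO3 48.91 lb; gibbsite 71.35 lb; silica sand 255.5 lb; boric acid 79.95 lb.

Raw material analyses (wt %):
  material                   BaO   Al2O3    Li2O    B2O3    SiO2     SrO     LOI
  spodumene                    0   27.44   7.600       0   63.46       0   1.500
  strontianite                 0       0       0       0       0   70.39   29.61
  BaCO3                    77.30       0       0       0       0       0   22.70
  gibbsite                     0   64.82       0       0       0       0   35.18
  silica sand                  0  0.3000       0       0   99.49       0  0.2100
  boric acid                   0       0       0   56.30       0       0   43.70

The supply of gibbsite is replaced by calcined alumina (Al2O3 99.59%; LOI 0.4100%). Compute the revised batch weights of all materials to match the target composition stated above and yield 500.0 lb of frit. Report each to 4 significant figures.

In-progress results are shown with 4-significant-digit rounding at each printed step — every computation keeps exact precision end to end. A single rounding produces each reported value. The derived quantities, which include LOI, glass mass, yield, the totals, the six compositions, are recomputed at full precision, as written in question or answer, from the batch weights at 500.0 lb of glass.
Oxide-by-oxide targets in 500.0 lb frit:
  BaO: 7.561% × 500.0 = 37.80 lb
  Al2O3: 12.52% × 500.0 = 62.60 lb
  Li2O: 0.8633% × 500.0 = 4.316 lb
  B2O3: 9.002% × 500.0 = 45.01 lb
  SiO2: 58.04% × 500.0 = 290.2 lb
  SrO: 12.01% × 500.0 = 60.05 lb
Checking each oxide sum applying the batch weights above, versus the basis set out (sum by sum, the targets are met up to rounding of the answer):
  BaO: 48.91·0.7730 = 37.81 lb (target 37.80 lb)
  Al2O3: 56.80·0.2744 + 46.44·0.9959 + 255.5·0.003000 = 62.60 lb (target 62.60 lb)
  Li2O: 56.80·0.07600 = 4.317 lb (target 4.316 lb)
  B2O3: 79.95·0.5630 = 45.01 lb (target 45.01 lb)
  SiO2: 56.80·0.6346 + 255.5·0.9949 = 290.2 lb (target 290.2 lb)
  SrO: 85.31·0.7039 = 60.05 lb (target 60.05 lb)
Glass-mass bookkeeping: Σ batch − LOI loss = 500.0 lb (the Σ of target masses is 500.0 lb; basis as stated: 500.0 lb — gaps are rounding artifacts).
Summing the batch: Σ batch = 572.9 lb; LOI loss = Σ batch·LOI = 72.88 lb; glass ÷ batch gives a yield of 87.28%.

Revised batch per 500.0 lb frit:
  spodumene: 56.80 lb
  strontianite: 85.31 lb
  BaCO3: 48.91 lb
  calcined alumina: 46.44 lb
  silica sand: 255.5 lb
  boric acid: 79.95 lb
Total batch = 572.9 lb; LOI loss = 72.88 lb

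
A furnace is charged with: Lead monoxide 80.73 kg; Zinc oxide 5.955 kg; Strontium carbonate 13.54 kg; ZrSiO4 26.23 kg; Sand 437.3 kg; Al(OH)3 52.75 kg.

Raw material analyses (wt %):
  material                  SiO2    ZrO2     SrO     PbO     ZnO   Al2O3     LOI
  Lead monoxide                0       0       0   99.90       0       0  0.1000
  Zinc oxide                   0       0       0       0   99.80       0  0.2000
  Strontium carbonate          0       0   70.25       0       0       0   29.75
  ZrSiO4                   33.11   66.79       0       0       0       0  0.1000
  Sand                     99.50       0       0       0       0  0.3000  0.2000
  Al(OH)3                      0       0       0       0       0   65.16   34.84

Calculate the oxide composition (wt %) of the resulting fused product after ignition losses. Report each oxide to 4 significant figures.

The working math runs at full precision in every operation. Mid-chain values are printed rounded to 4 significant digits in the working — each reported figure takes exactly one rounding. The derived quantities, including ignition loss, totals, the yield, net glass mass, six oxide percentages, are recomputed from the batch weights at 593.1 kg of glass at full precision as quoted within either problem or answer.
What the batch supplies per oxide:
  SiO2: 26.23·0.3311 + 437.3·0.9950 = 443.8 kg
  ZrO2: 26.23·0.6679 = 17.52 kg
  SrO: 13.54·0.7025 = 9.512 kg
  PbO: 80.73·0.9990 = 80.65 kg
  ZnO: 5.955·0.9980 = 5.943 kg
  Al2O3: 437.3·0.003000 + 52.75·0.6516 = 35.68 kg
LOI: 80.73·0.001000 + 5.955·0.002000 + 13.54·0.2975 + 26.23·0.001000 + 437.3·0.002000 + 52.75·0.3484 = 23.40 kg
The glass mass, total less LOI, = 616.5 − 23.40 = 593.1 kg (equal to the oxide-mass sum)
wt % = 100 × oxide mass / glass mass

Glass mass = 593.1 kg (batch 616.5 − LOI 23.40).
Composition: SiO2 74.83%, ZrO2 2.954%, SrO 1.604%, PbO 13.60%, ZnO 1.002%, Al2O3 6.016%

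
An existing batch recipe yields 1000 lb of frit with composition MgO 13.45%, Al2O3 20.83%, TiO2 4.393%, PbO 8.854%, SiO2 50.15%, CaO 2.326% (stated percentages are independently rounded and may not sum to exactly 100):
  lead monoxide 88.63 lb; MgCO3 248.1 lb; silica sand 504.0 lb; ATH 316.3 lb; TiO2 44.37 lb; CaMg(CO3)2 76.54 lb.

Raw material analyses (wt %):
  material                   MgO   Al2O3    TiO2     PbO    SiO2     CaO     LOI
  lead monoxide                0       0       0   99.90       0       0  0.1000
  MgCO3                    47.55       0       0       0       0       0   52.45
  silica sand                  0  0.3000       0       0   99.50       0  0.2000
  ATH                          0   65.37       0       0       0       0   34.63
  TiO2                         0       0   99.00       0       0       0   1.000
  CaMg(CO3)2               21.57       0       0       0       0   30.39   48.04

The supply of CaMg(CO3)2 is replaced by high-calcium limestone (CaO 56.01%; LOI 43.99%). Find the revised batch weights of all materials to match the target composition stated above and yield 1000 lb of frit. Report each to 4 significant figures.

In-progress results are printed rounded to 4 significant digits across the worked steps — all internal work keeps full precision at each step — exactly one rounding is applied to each reported figure. The derived quantities (totals, yield, LOI, six oxide percentages, glass mass) are recomputed from the weighed amounts for 1000 lb of glass in full float precision, exactly as shown in question or answer.
The oxide mass targets at 1000 lb frit:
  MgO: 13.45% × 1000 = 134.5 lb
  Al2O3: 20.83% × 1000 = 208.3 lb
  TiO2: 4.393% × 1000 = 43.93 lb
  PbO: 8.854% × 1000 = 88.54 lb
  SiO2: 50.15% × 1000 = 501.5 lb
  CaO: 2.326% × 1000 = 23.26 lb
Sums-versus-targets review applying the batch weights above, versus the basis set out (target by target, the sums agree net of answer rounding effects):
  MgO: 282.9·0.4755 = 134.5 lb (target 134.5 lb)
  Al2O3: 504.0·0.003000 + 316.3·0.6537 = 208.3 lb (target 208.3 lb)
  TiO2: 44.37·0.9900 = 43.93 lb (target 43.93 lb)
  PbO: 88.63·0.9990 = 88.54 lb (target 88.54 lb)
  SiO2: 504.0·0.9950 = 501.5 lb (target 501.5 lb)
  CaO: 41.53·0.5601 = 23.26 lb (target 23.26 lb)
The glass-mass cross-check: total batch − LOI = 1000 lb (the targets, summed, come to 1000 lb; versus the stated basis of 1000 lb — rounding explains the deltas).
Adding the batch up: Σ batch = 1278 lb; Σ batch·LOI gives LOI loss = 277.7 lb; yield, glass over the total, = 78.26%.

Revised batch per 1000 lb frit:
  lead monoxide: 88.63 lb
  MgCO3: 282.9 lb
  silica sand: 504.0 lb
  ATH: 316.3 lb
  TiO2: 44.37 lb
  high-calcium limestone: 41.53 lb
Total batch = 1278 lb; LOI loss = 277.7 lb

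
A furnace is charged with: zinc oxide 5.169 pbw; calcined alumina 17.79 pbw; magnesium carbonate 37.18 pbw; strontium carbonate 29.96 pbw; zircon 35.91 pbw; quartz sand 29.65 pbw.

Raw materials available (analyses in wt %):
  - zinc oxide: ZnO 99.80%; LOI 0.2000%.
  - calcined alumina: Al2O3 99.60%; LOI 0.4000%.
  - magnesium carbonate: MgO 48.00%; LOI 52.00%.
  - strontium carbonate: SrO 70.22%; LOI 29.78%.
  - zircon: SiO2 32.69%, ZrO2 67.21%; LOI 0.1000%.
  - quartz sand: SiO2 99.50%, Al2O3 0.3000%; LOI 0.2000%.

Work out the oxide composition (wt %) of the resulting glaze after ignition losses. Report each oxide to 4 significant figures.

Glass mass = 127.2 pbw (batch 155.7 − LOI 28.43).
Composition: MgO 14.03%, SiO2 32.42%, ZnO 4.055%, SrO 16.54%, Al2O3 14.00%, ZrO2 18.97%

Intermediates are shown (rounded to 4 significant figures) in the working; every computation holds full float precision in all steps — every reported value is rounded only once — derived quantities, which include the six compositions, LOI, glass mass, the yield, the totals, are recomputed in full precision, as given in the problem or answer text, from the weighed amounts on 127.2 pbw of glass.
Delivered oxide masses:
  MgO: 37.18·0.4800 = 17.85 pbw
  SiO2: 35.91·0.3269 + 29.65·0.9950 = 41.24 pbw
  ZnO: 5.169·0.9980 = 5.159 pbw
  SrO: 29.96·0.7022 = 21.04 pbw
  Al2O3: 17.79·0.9960 + 29.65·0.003000 = 17.81 pbw
  ZrO2: 35.91·0.6721 = 24.14 pbw
LOI: 5.169·0.002000 + 17.79·0.004000 + 37.18·0.5200 + 29.96·0.2978 + 35.91·0.001000 + 29.65·0.002000 = 28.43 pbw
Glass = total batch minus LOI = 155.7 − 28.43 = 127.2 pbw (= Σ oxide masses)
wt % = oxide mass / glass mass × 100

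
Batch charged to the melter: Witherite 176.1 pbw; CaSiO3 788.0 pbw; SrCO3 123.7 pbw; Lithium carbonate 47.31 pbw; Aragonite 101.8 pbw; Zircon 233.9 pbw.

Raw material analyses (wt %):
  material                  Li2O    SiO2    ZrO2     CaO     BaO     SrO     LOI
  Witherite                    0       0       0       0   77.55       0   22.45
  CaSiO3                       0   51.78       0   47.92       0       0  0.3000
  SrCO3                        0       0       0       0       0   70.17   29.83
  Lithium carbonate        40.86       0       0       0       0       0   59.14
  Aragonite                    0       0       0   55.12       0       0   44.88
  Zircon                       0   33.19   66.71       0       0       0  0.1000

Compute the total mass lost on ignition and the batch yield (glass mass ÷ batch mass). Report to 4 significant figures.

LOI loss = 152.7 pbw; glass = 1318 pbw; yield = 89.62%

The whole derivation runs at full float precision end to end; rounding to 4 significant digits governs each mid-chain value as printed — each reported result is rounded only once — the derived quantities, which include six oxide percentages, yield, totals, ignition loss, net glass mass, are re-derived at full precision, as written in either problem or answer, from the batch weights per 1318 pbw of glass.
Loss on ignition, line by line:
  Witherite: 176.1 × 0.2245 = 39.53 pbw
  CaSiO3: 788.0 × 0.003000 = 2.364 pbw
  SrCO3: 123.7 × 0.2983 = 36.90 pbw
  Lithium carbonate: 47.31 × 0.5914 = 27.98 pbw
  Aragonite: 101.8 × 0.4488 = 45.69 pbw
  Zircon: 233.9 × 0.001000 = 0.2339 pbw
Total LOI = 152.7 pbw
Glass = batch − LOI = 1471 − 152.7 = 1318 pbw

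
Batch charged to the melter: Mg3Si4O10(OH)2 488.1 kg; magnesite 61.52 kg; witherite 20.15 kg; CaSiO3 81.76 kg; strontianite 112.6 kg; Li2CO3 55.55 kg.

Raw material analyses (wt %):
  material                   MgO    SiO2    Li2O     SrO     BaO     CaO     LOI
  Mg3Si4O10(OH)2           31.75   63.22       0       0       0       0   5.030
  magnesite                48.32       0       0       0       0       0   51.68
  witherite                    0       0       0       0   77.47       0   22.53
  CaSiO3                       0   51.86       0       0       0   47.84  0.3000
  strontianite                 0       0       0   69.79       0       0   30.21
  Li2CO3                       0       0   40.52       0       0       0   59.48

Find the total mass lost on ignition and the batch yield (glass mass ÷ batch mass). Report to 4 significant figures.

In-progress results are shown rounded off to 4 significant digits on the page; all internal work holds full float precision all the way through. Every reported result takes a single rounding — derived quantities are re-derived in full precision (the six compositions, the yield, net glass mass, LOI, the totals) from the weighed amounts on 691.5 kg of glass as set out in problem or answer.
Each material's LOI contribution:
  Mg3Si4O10(OH)2: 488.1 × 0.05030 = 24.55 kg
  magnesite: 61.52 × 0.5168 = 31.79 kg
  witherite: 20.15 × 0.2253 = 4.540 kg
  CaSiO3: 81.76 × 0.003000 = 0.2453 kg
  strontianite: 112.6 × 0.3021 = 34.02 kg
  Li2CO3: 55.55 × 0.5948 = 33.04 kg
Total LOI = 128.2 kg
Glass = batch − LOI = 819.7 − 128.2 = 691.5 kg

LOI loss = 128.2 kg; glass = 691.5 kg; yield = 84.36%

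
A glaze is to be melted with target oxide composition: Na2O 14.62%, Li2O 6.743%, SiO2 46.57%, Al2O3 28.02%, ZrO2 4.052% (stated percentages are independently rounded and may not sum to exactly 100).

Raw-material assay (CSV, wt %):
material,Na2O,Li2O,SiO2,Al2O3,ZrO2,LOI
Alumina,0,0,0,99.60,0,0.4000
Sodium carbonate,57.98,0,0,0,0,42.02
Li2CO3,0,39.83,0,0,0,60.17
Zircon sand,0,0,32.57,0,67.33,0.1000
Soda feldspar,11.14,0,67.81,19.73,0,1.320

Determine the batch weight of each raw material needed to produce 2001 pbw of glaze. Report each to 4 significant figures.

Batch per 2001 pbw glaze:
  Alumina: 302.2 pbw
  Sodium carbonate: 251.6 pbw
  Li2CO3: 338.8 pbw
  Zircon sand: 120.4 pbw
  Soda feldspar: 1316 pbw
Total batch = 2329 pbw; LOI loss = 328.3 pbw; yield = 85.90%

Exact precision is kept through the solve — in-progress results are displayed rounded to four significant digits across the worked steps — every reported figure receives exactly one rounding. Derived quantities, which include totals, the five compositions, the yield, glass mass, ignition loss, are computed at full float precision, as they appear in question or answer, from the batch weights at 2001 pbw of glass.
Oxide-by-oxide targets in 2001 pbw glaze:
  Na2O: 14.62% × 2001 = 292.5 pbw
  Li2O: 6.743% × 2001 = 134.9 pbw
  SiO2: 46.57% × 2001 = 931.9 pbw
  Al2O3: 28.02% × 2001 = 560.7 pbw
  ZrO2: 4.052% × 2001 = 81.08 pbw
Per-oxide balance check on the weights just shown, per the basis as stated (oxide sums agree with the targets up to rounding of the answer):
  Na2O: 251.6·0.5798 + 1316·0.1114 = 292.5 pbw (target 292.5 pbw)
  Li2O: 338.8·0.3983 = 134.9 pbw (target 134.9 pbw)
  SiO2: 120.4·0.3257 + 1316·0.6781 = 931.6 pbw (target 931.9 pbw)
  Al2O3: 302.2·0.9960 + 1316·0.1973 = 560.6 pbw (target 560.7 pbw)
  ZrO2: 120.4·0.6733 = 81.07 pbw (target 81.08 pbw)
Glass-mass sanity pass: batch Σ − ignition loss = 2001 pbw (summing oxide targets gives 2001 pbw; stated basis 2001 pbw — differing by rounding only).
Batch total: Σ batch = 2329 pbw; the LOI term Σ batch·LOI equals 328.3 pbw; yield, glass over the total, = 85.90%.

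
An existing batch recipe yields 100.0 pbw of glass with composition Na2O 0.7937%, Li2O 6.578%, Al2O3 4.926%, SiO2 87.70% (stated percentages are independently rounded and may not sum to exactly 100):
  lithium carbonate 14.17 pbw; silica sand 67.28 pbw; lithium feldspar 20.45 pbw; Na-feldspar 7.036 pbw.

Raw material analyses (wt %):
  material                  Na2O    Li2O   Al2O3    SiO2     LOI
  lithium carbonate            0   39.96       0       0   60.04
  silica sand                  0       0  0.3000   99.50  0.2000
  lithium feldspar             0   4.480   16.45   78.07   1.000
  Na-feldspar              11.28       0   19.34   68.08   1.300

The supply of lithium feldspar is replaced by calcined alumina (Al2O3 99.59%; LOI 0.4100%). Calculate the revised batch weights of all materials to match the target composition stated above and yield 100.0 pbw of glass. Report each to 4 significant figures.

Each numeric step holds full float precision at each step. Working values are printed rounded to four significant digits within the worked lines. Every reported value is rounded a single time; derived quantities (LOI, four oxide percentages, net glass mass, totals, the yield) are re-derived in full precision from the batch weights for 100.0 pbw of glass exactly as shown in question or answer.
Target oxide masses per 100.0 pbw glass:
  Na2O: 0.7937% × 100.0 = 0.7937 pbw
  Li2O: 6.578% × 100.0 = 6.578 pbw
  Al2O3: 4.926% × 100.0 = 4.926 pbw
  SiO2: 87.70% × 100.0 = 87.70 pbw
Mass-balance tally per oxide working from each reported weight, per the basis as stated (summed amounts equal target values inside rounding margins):
  Na2O: 7.036·0.1128 = 0.7937 pbw (target 0.7937 pbw)
  Li2O: 16.46·0.3996 = 6.577 pbw (target 6.578 pbw)
  Al2O3: 83.33·0.003000 + 3.329·0.9959 + 7.036·0.1934 = 4.926 pbw (target 4.926 pbw)
  SiO2: 83.33·0.9950 + 7.036·0.6808 = 87.70 pbw (target 87.70 pbw)
The glass-mass cross-check: total batch − LOI = 100.0 pbw (the Σ of target masses is 100.0 pbw; against the stated basis, 100.0 pbw — rounding explains the deltas).
Whole-batch sum: Σ batch = 110.2 pbw; LOI removed, Σ of batch·LOI: 10.15 pbw; yield: glass divided by total = 90.78%.

Revised batch per 100.0 pbw glass:
  lithium carbonate: 16.46 pbw
  silica sand: 83.33 pbw
  calcined alumina: 3.329 pbw
  Na-feldspar: 7.036 pbw
Total batch = 110.2 pbw; LOI loss = 10.15 pbw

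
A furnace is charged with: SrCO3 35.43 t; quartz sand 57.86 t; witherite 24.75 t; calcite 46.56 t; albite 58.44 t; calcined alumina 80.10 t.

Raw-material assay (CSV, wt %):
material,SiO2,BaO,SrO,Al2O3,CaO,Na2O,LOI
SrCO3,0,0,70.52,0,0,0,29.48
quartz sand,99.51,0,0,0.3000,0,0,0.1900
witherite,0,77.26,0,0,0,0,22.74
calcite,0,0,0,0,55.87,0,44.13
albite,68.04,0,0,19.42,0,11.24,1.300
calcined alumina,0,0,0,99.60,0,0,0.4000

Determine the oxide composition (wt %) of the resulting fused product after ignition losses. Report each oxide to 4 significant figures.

Each numeric step keeps full precision through every step; working values are displayed, with 4-significant-figure rounding, alongside each step — every reported result carries a single rounding. All derived quantities are carried at full precision (the six compositions, LOI, the totals, the yield, net glass mass) using the weight values for 265.3 t of glass, as they appear in either problem or answer.
Delivered oxide masses:
  SiO2: 57.86·0.9951 + 58.44·0.6804 = 97.34 t
  BaO: 24.75·0.7726 = 19.12 t
  SrO: 35.43·0.7052 = 24.99 t
  Al2O3: 57.86·0.003000 + 58.44·0.1942 + 80.10·0.9960 = 91.30 t
  CaO: 46.56·0.5587 = 26.01 t
  Na2O: 58.44·0.1124 = 6.569 t
LOI: 35.43·0.2948 + 57.86·0.001900 + 24.75·0.2274 + 46.56·0.4413 + 58.44·0.01300 + 80.10·0.004000 = 37.81 t
Glass mass = batch − LOI = 303.1 − 37.81 = 265.3 t (= the summed oxide contributions)
oxide / glass × 100 gives the wt %

Glass mass = 265.3 t (batch 303.1 − LOI 37.81).
Composition: SiO2 36.69%, BaO 7.207%, SrO 9.417%, Al2O3 34.41%, CaO 9.804%, Na2O 2.476%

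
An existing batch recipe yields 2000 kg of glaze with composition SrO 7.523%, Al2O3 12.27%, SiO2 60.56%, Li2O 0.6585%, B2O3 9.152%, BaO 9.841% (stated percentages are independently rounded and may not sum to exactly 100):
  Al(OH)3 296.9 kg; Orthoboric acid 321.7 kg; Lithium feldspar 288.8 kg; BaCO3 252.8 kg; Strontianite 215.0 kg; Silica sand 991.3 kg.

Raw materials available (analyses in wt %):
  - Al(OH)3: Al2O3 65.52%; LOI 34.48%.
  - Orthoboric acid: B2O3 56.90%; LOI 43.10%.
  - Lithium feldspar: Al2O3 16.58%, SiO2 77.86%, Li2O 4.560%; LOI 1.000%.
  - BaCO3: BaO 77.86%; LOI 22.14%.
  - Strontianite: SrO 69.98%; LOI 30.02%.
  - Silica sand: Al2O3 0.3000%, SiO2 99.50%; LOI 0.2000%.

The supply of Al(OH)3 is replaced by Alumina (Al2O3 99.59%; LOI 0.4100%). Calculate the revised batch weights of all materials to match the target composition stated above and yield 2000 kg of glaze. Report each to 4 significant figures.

The whole derivation maintains exact precision from start to finish — working values are shown (rounded to four significant digits) within the worked lines — each reported value includes exactly one rounding — derived quantities are computed from the weighed amounts per 2000 kg of glass at full precision (six oxide percentages, the yield, totals, net glass mass, LOI), as written in the problem or answer text.
Target masses of each oxide per 2000 kg glaze:
  SrO: 7.523% × 2000 = 150.5 kg
  Al2O3: 12.27% × 2000 = 245.4 kg
  SiO2: 60.56% × 2000 = 1211 kg
  Li2O: 0.6585% × 2000 = 13.17 kg
  B2O3: 9.152% × 2000 = 183.0 kg
  BaO: 9.841% × 2000 = 196.8 kg
Balance tally, oxide-wise, from the weights as reported, on the stated basis (sums match the target masses once rounding is allowed for):
  SrO: 215.0·0.6998 = 150.5 kg (target 150.5 kg)
  Al2O3: 195.3·0.9959 + 288.8·0.1658 + 991.3·0.003000 = 245.4 kg (target 245.4 kg)
  SiO2: 288.8·0.7786 + 991.3·0.9950 = 1211 kg (target 1211 kg)
  Li2O: 288.8·0.04560 = 13.17 kg (target 13.17 kg)
  B2O3: 321.7·0.5690 = 183.0 kg (target 183.0 kg)
  BaO: 252.8·0.7786 = 196.8 kg (target 196.8 kg)
Auditing the glass mass value: batch Σ − ignition loss = 2000 kg (summing oxide targets gives 2000 kg; the stated basis being 2000 kg — differing by rounding only).
Summing the batch: Σ batch = 2265 kg; LOI loss = Σ batch·LOI = 264.8 kg; yield = glass ÷ total batch = 88.31%.

Revised batch per 2000 kg glaze:
  Alumina: 195.3 kg
  Orthoboric acid: 321.7 kg
  Lithium feldspar: 288.8 kg
  BaCO3: 252.8 kg
  Strontianite: 215.0 kg
  Silica sand: 991.3 kg
Total batch = 2265 kg; LOI loss = 264.8 kg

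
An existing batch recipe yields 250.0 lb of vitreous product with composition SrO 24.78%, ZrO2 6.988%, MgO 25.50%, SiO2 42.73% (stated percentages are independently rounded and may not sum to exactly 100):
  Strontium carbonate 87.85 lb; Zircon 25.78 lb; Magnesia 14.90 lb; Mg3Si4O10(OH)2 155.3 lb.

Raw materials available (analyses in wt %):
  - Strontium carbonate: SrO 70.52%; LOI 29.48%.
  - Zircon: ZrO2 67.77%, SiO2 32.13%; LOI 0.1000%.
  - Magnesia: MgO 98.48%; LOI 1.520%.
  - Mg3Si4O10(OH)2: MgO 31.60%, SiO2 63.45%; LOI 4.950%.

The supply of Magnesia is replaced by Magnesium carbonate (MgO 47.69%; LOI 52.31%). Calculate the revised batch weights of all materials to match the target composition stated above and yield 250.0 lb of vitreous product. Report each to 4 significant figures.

Revised batch per 250.0 lb vitreous product:
  Strontium carbonate: 87.85 lb
  Zircon: 25.78 lb
  Magnesium carbonate: 30.77 lb
  Mg3Si4O10(OH)2: 155.3 lb
Total batch = 299.7 lb; LOI loss = 49.71 lb

Working values are printed rounded off to 4 significant digits across the worked steps; each numeric step holds full float precision at every stage; each reported value takes just one rounding. Derived quantities are recomputed starting from the weights per 250.0 lb of glass at full precision (glass mass, ignition loss, the four compositions, the yield, totals) as given in either problem or answer.
Oxide mass targets, per 250.0 lb vitreous product:
  SrO: 24.78% × 250.0 = 61.95 lb
  ZrO2: 6.988% × 250.0 = 17.47 lb
  MgO: 25.50% × 250.0 = 63.75 lb
  SiO2: 42.73% × 250.0 = 106.8 lb
Mass-balance tally per oxide from the weights as reported, versus the basis set out (every target is met by its sum net of answer rounding effects):
  SrO: 87.85·0.7052 = 61.95 lb (target 61.95 lb)
  ZrO2: 25.78·0.6777 = 17.47 lb (target 17.47 lb)
  MgO: 30.77·0.4769 + 155.3·0.3160 = 63.75 lb (target 63.75 lb)
  SiO2: 25.78·0.3213 + 155.3·0.6345 = 106.8 lb (target 106.8 lb)
Glass-mass closure: net batch after ignition = 250.0 lb (per-oxide target masses sum to 250.0 lb; the stated basis being 250.0 lb — a pure rounding effect).
Whole-batch sum: Σ batch = 299.7 lb; loss to ignition Σ batch·LOI = 49.71 lb; yield = glass ÷ total batch = 83.41%.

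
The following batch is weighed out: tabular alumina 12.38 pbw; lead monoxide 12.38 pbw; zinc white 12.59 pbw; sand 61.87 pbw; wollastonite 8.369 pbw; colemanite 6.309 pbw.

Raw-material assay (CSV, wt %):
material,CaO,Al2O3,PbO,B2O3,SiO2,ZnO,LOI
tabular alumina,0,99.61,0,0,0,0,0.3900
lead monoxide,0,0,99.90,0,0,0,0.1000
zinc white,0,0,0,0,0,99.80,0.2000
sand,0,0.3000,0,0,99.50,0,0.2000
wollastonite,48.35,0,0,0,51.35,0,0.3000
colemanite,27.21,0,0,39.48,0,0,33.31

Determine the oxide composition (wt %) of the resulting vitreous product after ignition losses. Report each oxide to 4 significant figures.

Glass mass = 111.6 pbw (batch 113.9 − LOI 2.336).
Composition: CaO 5.166%, Al2O3 11.22%, PbO 11.09%, B2O3 2.233%, SiO2 59.03%, ZnO 11.26%

Every computation runs at exact precision all the way through — mid-chain values appear with 4-significant-digit rounding as written; every reported figure is rounded a single time — derived quantities are carried at exact precision (LOI, six oxide percentages, yield, totals, glass mass) using the weight values at 111.6 pbw of glass as set out in either problem or answer.
Oxide masses out of the charge:
  CaO: 8.369·0.4835 + 6.309·0.2721 = 5.763 pbw
  Al2O3: 12.38·0.9961 + 61.87·0.003000 = 12.52 pbw
  PbO: 12.38·0.9990 = 12.37 pbw
  B2O3: 6.309·0.3948 = 2.491 pbw
  SiO2: 61.87·0.9950 + 8.369·0.5135 = 65.86 pbw
  ZnO: 12.59·0.9980 = 12.56 pbw
LOI: 12.38·0.003900 + 12.38·0.001000 + 12.59·0.002000 + 61.87·0.002000 + 8.369·0.003000 + 6.309·0.3331 = 2.336 pbw
batch − LOI leaves glass = 113.9 − 2.336 = 111.6 pbw (the oxide masses sum to this)
wt % = 100 × oxide mass / glass mass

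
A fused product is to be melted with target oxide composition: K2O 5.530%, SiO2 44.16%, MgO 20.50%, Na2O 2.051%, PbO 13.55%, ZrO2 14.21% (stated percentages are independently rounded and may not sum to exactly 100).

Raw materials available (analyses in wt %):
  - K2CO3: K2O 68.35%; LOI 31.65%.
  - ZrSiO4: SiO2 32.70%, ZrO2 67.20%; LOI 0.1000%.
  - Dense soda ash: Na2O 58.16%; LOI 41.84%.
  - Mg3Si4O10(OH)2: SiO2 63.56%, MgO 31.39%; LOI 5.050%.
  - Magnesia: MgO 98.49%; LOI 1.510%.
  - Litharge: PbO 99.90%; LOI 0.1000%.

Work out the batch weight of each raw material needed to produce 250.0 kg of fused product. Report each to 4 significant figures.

The whole derivation runs at full precision at all times — rounding to four significant digits governs every in-between result as printed; each reported figure is rounded only once. The derived quantities are recomputed in exact precision (net glass mass, six oxide percentages, yield, LOI, the totals) from the batch weights on 250.0 kg of glass, as given in the problem or answer text.
Oxide mass targets, per 250.0 kg fused product:
  K2O: 5.530% × 250.0 = 13.82 kg
  SiO2: 44.16% × 250.0 = 110.4 kg
  MgO: 20.50% × 250.0 = 51.25 kg
  Na2O: 2.051% × 250.0 = 5.128 kg
  PbO: 13.55% × 250.0 = 33.88 kg
  ZrO2: 14.21% × 250.0 = 35.52 kg
Per-oxide balance check on the weights just shown, for the quoted basis mass (oxide sums agree with the targets exact up to rounding of places):
  K2O: 20.23·0.6835 = 13.83 kg (target 13.82 kg)
  SiO2: 52.86·0.3270 + 146.5·0.6356 = 110.4 kg (target 110.4 kg)
  MgO: 146.5·0.3139 + 5.345·0.9849 = 51.25 kg (target 51.25 kg)
  Na2O: 8.816·0.5816 = 5.127 kg (target 5.128 kg)
  PbO: 33.91·0.9990 = 33.88 kg (target 33.88 kg)
  ZrO2: 52.86·0.6720 = 35.52 kg (target 35.52 kg)
Consistency of the glass mass: Σ batch − LOI loss = 250.0 kg (oxide target masses add up to 250.0 kg; basis as stated: 250.0 kg — any gap is answer rounding).
Adding the batch up: Σ batch = 267.7 kg; LOI removed, Σ of batch·LOI: 17.66 kg; yield: glass divided by total = 93.40%.

Batch per 250.0 kg fused product:
  K2CO3: 20.23 kg
  ZrSiO4: 52.86 kg
  Dense soda ash: 8.816 kg
  Mg3Si4O10(OH)2: 146.5 kg
  Magnesia: 5.345 kg
  Litharge: 33.91 kg
Total batch = 267.7 kg; LOI loss = 17.66 kg; yield = 93.40%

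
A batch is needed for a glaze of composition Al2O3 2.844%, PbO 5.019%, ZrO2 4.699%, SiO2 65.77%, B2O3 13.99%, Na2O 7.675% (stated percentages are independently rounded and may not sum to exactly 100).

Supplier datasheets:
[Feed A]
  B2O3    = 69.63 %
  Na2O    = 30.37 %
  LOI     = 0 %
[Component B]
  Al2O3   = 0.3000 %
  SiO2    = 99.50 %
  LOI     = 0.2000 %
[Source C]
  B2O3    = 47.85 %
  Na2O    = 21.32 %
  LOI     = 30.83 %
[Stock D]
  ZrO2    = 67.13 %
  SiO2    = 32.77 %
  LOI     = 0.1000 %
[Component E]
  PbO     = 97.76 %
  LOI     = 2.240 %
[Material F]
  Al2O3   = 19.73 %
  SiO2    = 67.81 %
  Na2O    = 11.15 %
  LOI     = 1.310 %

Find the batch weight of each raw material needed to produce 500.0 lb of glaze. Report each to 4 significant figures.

Values along the way appear, rounded to four significant figures, across the worked steps; all internal work holds exact precision at every stage. Exactly one rounding lands on every reported result — the derived quantities (glass mass, the six compositions, the yield, LOI, totals) are rebuilt at full precision starting from the weights for 500.0 lb of glass as set out in the problem or the answer.
Per-oxide target masses for 500.0 lb glaze:
  Al2O3: 2.844% × 500.0 = 14.22 lb
  PbO: 5.019% × 500.0 = 25.10 lb
  ZrO2: 4.699% × 500.0 = 23.50 lb
  SiO2: 65.77% × 500.0 = 328.8 lb
  B2O3: 13.99% × 500.0 = 69.95 lb
  Na2O: 7.675% × 500.0 = 38.38 lb
Sums-versus-targets review given the weights on record, against the basis in use (target by target, the sums agree within answer rounding):
  Al2O3: 272.7·0.003000 + 67.93·0.1973 = 14.22 lb (target 14.22 lb)
  PbO: 25.67·0.9776 = 25.09 lb (target 25.10 lb)
  ZrO2: 35.00·0.6713 = 23.50 lb (target 23.50 lb)
  SiO2: 272.7·0.9950 + 35.00·0.3277 + 67.93·0.6781 = 328.9 lb (target 328.8 lb)
  B2O3: 55.89·0.6963 + 64.85·0.4785 = 69.95 lb (target 69.95 lb)
  Na2O: 55.89·0.3037 + 64.85·0.2132 + 67.93·0.1115 = 38.37 lb (target 38.38 lb)
Glass-mass bookkeeping: batch total minus LOI = 500.0 lb (summing oxide targets gives 500.0 lb; stated basis 500.0 lb — differing by rounding only).
Whole-batch sum: Σ batch = 522.0 lb; ignition loss, Σ(batch × LOI) = 22.04 lb; as yield: glass ÷ batch → 95.78%.

Batch per 500.0 lb glaze:
  Feed A: 55.89 lb
  Component B: 272.7 lb
  Source C: 64.85 lb
  Stock D: 35.00 lb
  Component E: 25.67 lb
  Material F: 67.93 lb
Total batch = 522.0 lb; LOI loss = 22.04 lb; yield = 95.78%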